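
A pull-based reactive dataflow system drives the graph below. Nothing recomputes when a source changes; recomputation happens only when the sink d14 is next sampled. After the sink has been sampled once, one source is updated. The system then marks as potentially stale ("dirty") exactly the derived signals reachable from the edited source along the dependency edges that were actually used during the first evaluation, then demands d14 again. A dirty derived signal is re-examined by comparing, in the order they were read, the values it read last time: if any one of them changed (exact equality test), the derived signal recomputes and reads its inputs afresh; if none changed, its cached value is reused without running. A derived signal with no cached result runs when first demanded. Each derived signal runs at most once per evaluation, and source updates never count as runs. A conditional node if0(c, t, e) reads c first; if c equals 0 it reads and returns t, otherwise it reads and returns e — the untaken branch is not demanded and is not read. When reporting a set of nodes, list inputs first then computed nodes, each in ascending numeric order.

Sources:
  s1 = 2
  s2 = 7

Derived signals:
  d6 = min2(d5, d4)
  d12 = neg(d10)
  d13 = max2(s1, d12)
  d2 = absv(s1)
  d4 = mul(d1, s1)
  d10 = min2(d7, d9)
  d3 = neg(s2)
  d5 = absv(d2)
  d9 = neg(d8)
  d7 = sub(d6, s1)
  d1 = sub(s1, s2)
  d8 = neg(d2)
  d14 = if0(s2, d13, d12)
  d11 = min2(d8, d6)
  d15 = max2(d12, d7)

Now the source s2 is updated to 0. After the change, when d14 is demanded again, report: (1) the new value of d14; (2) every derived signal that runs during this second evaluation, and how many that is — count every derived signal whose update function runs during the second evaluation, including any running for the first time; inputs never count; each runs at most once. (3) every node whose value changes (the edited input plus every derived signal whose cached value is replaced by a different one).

New value of d14: 2.
Derived signals that run: d1, d4, d6, d7, d10, d12, d13, d14 — 8 in total.
Values that change: s2, d1, d4, d6, d7, d10, d12, d14.
Key observation: a condition flipped, so demand reaches new nodes — d13 runs for the first time.

First evaluation (everything demanded from the output):
  d1 = sub(2, 7) = -5
  d2 = absv(2) = 2
  d4 = mul(-5, 2) = -10
  d5 = absv(2) = 2
  d6 = min2(2, -10) = -10
  d7 = sub(-10, 2) = -12
  d8 = neg(2) = -2
  d9 = neg(-2) = 2
  d10 = min2(-12, 2) = -12
  d12 = neg(-12) = 12
  d14 = if0(s2=7 -> else branch d12) = 12

Propagation after the edit:
  d1: runs — s2 7->0; result 2.
  d4: runs — d1 -5->2; result 4.
  d6: runs — d4 -10->4; result 2.
  d7: runs — d6 -10->2; result 0.
  d10: runs — d7 -12->0; result 0.
  d12: runs — d10 -12->0; result 0.
  d13: demanded for the first time — runs, produces 2.
  d14: runs — s2 7->0; d12 12->0; result 2.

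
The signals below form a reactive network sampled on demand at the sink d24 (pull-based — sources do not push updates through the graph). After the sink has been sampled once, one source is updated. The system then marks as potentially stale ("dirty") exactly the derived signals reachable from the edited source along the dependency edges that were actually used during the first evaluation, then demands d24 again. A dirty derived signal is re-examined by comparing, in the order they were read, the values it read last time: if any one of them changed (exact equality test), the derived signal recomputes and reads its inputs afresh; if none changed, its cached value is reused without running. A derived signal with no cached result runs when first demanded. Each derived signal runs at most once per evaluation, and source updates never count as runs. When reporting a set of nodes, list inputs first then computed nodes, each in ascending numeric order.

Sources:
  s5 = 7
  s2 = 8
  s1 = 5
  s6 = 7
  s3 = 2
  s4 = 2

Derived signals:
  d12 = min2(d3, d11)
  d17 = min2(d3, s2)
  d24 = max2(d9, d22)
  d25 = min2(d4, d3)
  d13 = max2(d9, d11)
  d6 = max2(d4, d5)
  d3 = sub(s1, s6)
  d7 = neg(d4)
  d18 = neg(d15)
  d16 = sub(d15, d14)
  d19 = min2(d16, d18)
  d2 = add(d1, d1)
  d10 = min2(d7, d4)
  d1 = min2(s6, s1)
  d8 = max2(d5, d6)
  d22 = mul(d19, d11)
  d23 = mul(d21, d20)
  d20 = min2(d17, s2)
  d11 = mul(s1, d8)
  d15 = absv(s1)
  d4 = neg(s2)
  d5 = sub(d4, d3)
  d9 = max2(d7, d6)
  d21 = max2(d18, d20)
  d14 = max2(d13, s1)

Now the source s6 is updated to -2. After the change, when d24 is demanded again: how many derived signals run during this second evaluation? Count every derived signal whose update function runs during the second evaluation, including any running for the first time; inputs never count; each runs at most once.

Initial pass — values computed on the first demand:
  d3 = sub(5, 7) = -2
  d4 = neg(8) = -8
  d5 = sub(-8, -2) = -6
  d6 = max2(-8, -6) = -6
  d7 = neg(-8) = 8
  d8 = max2(-6, -6) = -6
  d9 = max2(8, -6) = 8
  d11 = mul(5, -6) = -30
  d13 = max2(8, -30) = 8
  d14 = max2(8, 5) = 8
  d15 = absv(5) = 5
  d16 = sub(5, 8) = -3
  d18 = neg(5) = -5
  d19 = min2(-3, -5) = -5
  d22 = mul(-5, -30) = 150
  d24 = max2(8, 150) = 150

Second demand — change propagation:
  d3: re-runs because s6 7->-2; new result 7.
  d5: re-runs because d3 -2->7; new result -15.
  d6: re-runs because d5 -6->-15; new result -8.
  d8: re-runs because d5 -6->-15; d6 -6->-8; new result -8.
  d9: re-runs because d6 -6->-8; new result 8 (unchanged).
  d11: re-runs because d8 -6->-8; new result -40.
  d13: re-runs because d11 -30->-40; new result 8 (unchanged).
  d14: re-examined; everything it read last time is the same (d13 unchanged, s1 unchanged) — cache 8 kept, no run.
  d16: re-examined; everything it read last time is the same (d15 unchanged, d14 unchanged) — cache -3 kept, no run.
  d19: re-examined; everything it read last time is the same (d16 unchanged, d18 unchanged) — cache -5 kept, no run.
  d22: re-runs because d11 -30->-40; new result 200.
  d24: re-runs because d22 150->200; new result 200.

The important point: at d14 every value read last time is unchanged, so the dirty flag clears without a run.

Run set: d3, d5, d6, d8, d9, d11, d13, d22, d24 (9 run).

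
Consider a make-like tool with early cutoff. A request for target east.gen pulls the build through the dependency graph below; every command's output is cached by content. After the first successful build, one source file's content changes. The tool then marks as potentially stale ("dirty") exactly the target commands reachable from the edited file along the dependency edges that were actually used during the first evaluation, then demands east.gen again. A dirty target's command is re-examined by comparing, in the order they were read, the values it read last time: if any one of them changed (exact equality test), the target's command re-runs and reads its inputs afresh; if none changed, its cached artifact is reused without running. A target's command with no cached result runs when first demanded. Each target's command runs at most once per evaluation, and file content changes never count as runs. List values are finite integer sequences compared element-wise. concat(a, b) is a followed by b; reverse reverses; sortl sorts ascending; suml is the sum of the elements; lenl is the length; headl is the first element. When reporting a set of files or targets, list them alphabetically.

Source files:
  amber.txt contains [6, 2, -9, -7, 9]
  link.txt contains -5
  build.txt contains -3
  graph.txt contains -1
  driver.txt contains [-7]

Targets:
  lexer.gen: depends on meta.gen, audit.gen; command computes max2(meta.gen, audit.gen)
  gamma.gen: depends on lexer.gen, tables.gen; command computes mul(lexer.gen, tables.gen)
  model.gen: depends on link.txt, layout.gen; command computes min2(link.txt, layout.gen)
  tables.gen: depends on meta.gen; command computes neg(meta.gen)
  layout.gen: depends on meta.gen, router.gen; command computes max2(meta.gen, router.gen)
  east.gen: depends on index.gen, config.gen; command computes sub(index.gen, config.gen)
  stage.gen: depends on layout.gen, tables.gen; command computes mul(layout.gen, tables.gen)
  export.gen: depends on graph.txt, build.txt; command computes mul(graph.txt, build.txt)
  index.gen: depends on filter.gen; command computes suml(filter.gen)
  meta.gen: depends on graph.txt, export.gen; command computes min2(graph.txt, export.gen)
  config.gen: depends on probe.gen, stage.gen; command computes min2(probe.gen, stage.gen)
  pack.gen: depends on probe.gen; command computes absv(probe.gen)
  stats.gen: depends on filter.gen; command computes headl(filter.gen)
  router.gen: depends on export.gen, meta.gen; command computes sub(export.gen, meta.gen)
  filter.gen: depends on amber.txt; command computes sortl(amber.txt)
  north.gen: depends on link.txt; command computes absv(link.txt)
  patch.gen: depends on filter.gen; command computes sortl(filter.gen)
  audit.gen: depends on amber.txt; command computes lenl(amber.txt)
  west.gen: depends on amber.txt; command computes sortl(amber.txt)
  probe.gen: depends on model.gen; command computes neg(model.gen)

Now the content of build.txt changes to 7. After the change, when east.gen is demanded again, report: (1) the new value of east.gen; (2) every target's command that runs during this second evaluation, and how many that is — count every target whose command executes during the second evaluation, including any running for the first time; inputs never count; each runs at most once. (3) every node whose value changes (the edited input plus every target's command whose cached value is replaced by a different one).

First demand of the output computes:
  export.gen = mul(-1, -3) = 3
  filter.gen = sortl([6, 2, -9, -7, 9]) = [-9, -7, 2, 6, 9]
  index.gen = suml([-9, -7, 2, 6, 9]) = 1
  meta.gen = min2(-1, 3) = -1
  router.gen = sub(3, -1) = 4
  layout.gen = max2(-1, 4) = 4
  model.gen = min2(-5, 4) = -5
  probe.gen = neg(-5) = 5
  tables.gen = neg(-1) = 1
  stage.gen = mul(4, 1) = 4
  config.gen = min2(5, 4) = 4
  east.gen = sub(1, 4) = -3

After the edit, cleaning proceeds:
  export.gen: a read changed (build.txt -3->7) — executes, giving -7.
  meta.gen: a read changed (export.gen 3->-7) — executes, giving -7.
  router.gen: a read changed (export.gen 3->-7; meta.gen -1->-7) — executes, giving 0.
  layout.gen: a read changed (meta.gen -1->-7; router.gen 4->0) — executes, giving 0.
  model.gen: a read changed (layout.gen 4->0) — executes, giving -5 — identical to its old value.
  probe.gen: dirty, but its reads are unchanged (model.gen unchanged); cached 5 stands.
  tables.gen: a read changed (meta.gen -1->-7) — executes, giving 7.
  stage.gen: a read changed (layout.gen 4->0; tables.gen 1->7) — executes, giving 0.
  config.gen: a read changed (stage.gen 4->0) — executes, giving 0.
  east.gen: a read changed (config.gen 4->0) — executes, giving 1.

Note where the cutoff bites: probe.gen is checked, finds nothing changed, and keeps its cache.

Demanding east.gen again yields 1.
9 target commands run: config.gen, east.gen, export.gen, layout.gen, meta.gen, model.gen, router.gen, stage.gen, tables.gen.
The nodes whose values change: build.txt, config.gen, east.gen, export.gen, layout.gen, meta.gen, router.gen, stage.gen, tables.gen.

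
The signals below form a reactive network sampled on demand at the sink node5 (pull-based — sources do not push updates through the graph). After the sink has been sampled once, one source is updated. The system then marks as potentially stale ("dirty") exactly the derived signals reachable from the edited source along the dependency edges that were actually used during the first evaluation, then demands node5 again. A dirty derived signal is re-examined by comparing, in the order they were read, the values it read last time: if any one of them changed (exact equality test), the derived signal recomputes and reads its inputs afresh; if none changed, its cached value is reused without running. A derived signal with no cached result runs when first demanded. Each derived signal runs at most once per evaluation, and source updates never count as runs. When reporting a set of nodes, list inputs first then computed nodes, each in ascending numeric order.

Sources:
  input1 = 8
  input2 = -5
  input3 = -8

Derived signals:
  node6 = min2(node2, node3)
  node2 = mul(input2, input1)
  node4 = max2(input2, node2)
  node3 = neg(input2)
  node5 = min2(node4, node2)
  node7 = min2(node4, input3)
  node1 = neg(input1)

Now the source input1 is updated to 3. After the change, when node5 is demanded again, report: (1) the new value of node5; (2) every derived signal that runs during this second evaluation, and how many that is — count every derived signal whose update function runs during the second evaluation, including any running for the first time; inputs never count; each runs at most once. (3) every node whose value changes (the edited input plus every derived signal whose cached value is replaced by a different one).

Initial pass — values computed on the first demand:
  node2 = mul(-5, 8) = -40
  node4 = max2(-5, -40) = -5
  node5 = min2(-5, -40) = -40

Second demand — change propagation:
  node2: re-runs because input1 8->3; new result -15.
  node4: re-runs because node2 -40->-15; new result -5 (unchanged).
  node5: re-runs because node2 -40->-15; new result -15.

node5 now evaluates to -15.
Run set: node2, node4, node5 (3 run).
Changed values: input1, node2, node5.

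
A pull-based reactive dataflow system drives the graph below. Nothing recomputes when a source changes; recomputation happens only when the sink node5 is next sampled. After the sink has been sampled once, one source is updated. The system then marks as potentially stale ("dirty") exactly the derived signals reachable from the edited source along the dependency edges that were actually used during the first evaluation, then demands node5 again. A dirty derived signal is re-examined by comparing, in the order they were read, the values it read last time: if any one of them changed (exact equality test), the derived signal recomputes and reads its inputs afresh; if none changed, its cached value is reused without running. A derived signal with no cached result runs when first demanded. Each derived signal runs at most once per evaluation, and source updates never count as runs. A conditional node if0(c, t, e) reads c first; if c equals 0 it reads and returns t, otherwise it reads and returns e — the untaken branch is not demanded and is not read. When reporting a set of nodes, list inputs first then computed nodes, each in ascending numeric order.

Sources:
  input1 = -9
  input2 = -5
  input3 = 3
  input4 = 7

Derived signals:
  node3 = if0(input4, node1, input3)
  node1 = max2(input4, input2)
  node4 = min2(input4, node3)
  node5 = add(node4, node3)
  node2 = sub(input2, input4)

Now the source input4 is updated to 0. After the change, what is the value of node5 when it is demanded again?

New value of node5: 0.
Key observation: a condition flipped, so demand reaches new nodes — node1 runs for the first time.

First evaluation (everything demanded from the output):
  node3 = if0(input4=7 -> else branch input3) = 3
  node4 = min2(7, 3) = 3
  node5 = add(3, 3) = 6

Propagation after the edit:
  node1: demanded for the first time — runs, produces 0.
  node3: runs — input4 7->0; result 0.
  node4: runs — input4 7->0; node3 3->0; result 0.
  node5: runs — node4 3->0; node3 3->0; result 0.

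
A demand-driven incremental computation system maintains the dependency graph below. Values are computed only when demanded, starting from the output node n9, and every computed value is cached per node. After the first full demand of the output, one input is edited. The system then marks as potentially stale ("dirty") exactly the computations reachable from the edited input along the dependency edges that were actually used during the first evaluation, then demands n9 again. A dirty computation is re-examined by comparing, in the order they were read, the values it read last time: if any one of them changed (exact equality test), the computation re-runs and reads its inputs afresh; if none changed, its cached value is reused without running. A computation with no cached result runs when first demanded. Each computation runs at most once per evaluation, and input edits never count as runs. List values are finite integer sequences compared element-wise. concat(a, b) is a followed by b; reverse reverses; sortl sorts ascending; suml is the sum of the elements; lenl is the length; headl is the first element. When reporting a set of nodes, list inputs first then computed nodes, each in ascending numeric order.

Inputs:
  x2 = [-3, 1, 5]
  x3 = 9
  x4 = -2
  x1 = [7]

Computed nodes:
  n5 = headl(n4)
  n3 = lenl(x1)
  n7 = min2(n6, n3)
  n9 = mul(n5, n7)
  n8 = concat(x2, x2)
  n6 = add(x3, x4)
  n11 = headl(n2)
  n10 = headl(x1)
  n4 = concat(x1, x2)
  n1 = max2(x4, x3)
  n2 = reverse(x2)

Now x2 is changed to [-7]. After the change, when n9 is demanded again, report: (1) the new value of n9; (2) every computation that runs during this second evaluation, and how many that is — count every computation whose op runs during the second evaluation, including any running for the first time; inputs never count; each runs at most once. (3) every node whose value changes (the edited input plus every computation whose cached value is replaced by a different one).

New value of n9: 7.
Computations that run: n4, n5 — 2 in total.
Values that change: x2, n4.
Key observation: the change is absorbed at n5 — it re-runs but produces the same value, and the output's value is unchanged.

First evaluation (everything demanded from the output):
  n3 = lenl([7]) = 1
  n4 = concat([7], [-3, 1, 5]) = [7, -3, 1, 5]
  n5 = headl([7, -3, 1, 5]) = 7
  n6 = add(9, -2) = 7
  n7 = min2(7, 1) = 1
  n9 = mul(7, 1) = 7

Propagation after the edit:
  n4: runs — x2 [-3, 1, 5]->[-7]; result [7, -7].
  n5: runs — n4 [7, -3, 1, 5]->[7, -7]; result 7 (same value as before).
  n9: checked — values it read are unchanged (n5 unchanged, n7 unchanged); reused cached 7 without running.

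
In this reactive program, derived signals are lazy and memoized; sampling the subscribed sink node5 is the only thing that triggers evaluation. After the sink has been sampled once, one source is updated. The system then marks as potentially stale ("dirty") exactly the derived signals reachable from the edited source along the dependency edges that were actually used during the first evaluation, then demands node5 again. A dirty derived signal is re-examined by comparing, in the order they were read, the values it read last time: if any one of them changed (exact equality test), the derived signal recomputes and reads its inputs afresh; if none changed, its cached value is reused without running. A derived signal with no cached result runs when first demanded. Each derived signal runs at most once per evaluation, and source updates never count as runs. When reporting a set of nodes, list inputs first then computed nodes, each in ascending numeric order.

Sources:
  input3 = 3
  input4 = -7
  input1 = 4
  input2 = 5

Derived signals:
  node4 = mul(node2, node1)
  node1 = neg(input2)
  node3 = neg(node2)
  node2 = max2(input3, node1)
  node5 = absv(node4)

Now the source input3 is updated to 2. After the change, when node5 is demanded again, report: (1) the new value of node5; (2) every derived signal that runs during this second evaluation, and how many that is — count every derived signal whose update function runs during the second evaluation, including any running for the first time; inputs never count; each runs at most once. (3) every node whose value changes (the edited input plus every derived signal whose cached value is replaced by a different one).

First demand of the output computes:
  node1 = neg(5) = -5
  node2 = max2(3, -5) = 3
  node4 = mul(3, -5) = -15
  node5 = absv(-15) = 15

After the edit, cleaning proceeds:
  node2: a read changed (input3 3->2) — executes, giving 2.
  node4: a read changed (node2 3->2) — executes, giving -10.
  node5: a read changed (node4 -15->-10) — executes, giving 10.

Demanding node5 again yields 10.
3 derived signals run: node2, node4, node5.
The nodes whose values change: input3, node2, node4, node5.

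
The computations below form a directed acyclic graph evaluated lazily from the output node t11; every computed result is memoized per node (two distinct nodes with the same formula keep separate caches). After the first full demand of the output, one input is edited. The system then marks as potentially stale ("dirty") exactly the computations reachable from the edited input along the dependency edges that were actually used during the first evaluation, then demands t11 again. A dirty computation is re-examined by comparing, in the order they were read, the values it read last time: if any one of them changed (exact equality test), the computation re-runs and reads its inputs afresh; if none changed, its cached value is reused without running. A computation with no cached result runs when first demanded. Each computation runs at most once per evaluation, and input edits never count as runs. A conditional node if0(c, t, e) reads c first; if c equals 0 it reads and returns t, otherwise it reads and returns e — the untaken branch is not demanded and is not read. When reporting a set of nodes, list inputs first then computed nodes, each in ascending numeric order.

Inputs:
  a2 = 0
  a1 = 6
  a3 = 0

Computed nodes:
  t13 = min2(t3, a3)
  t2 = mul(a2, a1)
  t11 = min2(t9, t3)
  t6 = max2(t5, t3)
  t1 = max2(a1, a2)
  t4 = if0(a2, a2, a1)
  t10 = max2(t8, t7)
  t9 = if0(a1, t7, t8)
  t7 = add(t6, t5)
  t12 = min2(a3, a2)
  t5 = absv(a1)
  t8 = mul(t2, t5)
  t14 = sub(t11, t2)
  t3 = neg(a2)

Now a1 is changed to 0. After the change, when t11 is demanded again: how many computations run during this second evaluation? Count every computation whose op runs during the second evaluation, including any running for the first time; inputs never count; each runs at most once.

First demand of the output computes:
  t2 = mul(0, 6) = 0
  t3 = neg(0) = 0
  t5 = absv(6) = 6
  t8 = mul(0, 6) = 0
  t9 = if0(a1=6 -> else branch t8) = 0
  t11 = min2(0, 0) = 0

After the edit, cleaning proceeds:
  t2: stays stale; no demand reaches it after the flip.
  t5: a read changed (a1 6->0) — executes, giving 0.
  t6: had never run; runs now, result 0.
  t7: had never run; runs now, result 0.
  t8: stays stale; no demand reaches it after the flip.
  t9: a read changed (a1 6->0) — executes, giving 0 — identical to its old value.
  t11: dirty, but its reads are unchanged (t9 unchanged, t3 unchanged); cached 0 stands.

Note the branch switch — demand abandons t2, t8, which are never re-examined.

4 computations run: t5, t6, t7, t9.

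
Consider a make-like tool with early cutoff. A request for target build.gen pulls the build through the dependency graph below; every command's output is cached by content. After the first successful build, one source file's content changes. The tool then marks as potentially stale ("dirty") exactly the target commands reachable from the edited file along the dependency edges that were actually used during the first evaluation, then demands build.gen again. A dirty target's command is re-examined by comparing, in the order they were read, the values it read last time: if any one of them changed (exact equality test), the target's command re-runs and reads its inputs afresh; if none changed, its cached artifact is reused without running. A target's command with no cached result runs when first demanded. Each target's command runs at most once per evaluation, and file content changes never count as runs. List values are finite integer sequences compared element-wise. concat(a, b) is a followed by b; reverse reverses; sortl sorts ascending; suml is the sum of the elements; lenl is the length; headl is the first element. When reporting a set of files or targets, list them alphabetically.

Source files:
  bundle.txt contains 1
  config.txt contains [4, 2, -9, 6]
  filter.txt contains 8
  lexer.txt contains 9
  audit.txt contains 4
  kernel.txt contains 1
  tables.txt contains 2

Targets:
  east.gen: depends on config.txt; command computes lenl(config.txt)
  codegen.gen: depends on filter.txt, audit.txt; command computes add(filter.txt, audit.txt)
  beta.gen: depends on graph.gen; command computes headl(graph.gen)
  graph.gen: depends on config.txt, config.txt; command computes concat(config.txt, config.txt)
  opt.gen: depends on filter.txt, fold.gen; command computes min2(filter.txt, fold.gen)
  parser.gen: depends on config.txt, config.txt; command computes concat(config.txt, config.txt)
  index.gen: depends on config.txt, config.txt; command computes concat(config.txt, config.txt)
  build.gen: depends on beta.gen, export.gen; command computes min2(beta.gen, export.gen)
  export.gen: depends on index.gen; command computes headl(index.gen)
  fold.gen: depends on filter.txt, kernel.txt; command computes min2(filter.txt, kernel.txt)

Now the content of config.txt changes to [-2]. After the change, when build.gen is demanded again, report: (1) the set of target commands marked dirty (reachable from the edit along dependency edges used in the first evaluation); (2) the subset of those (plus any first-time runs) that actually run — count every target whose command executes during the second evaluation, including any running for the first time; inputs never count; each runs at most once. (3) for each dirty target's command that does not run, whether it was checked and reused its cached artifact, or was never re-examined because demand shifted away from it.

First demand of the output computes:
  graph.gen = concat([4, 2, -9, 6], [4, 2, -9, 6]) = [4, 2, -9, 6, 4, 2, -9, 6]
  beta.gen = headl([4, 2, -9, 6, 4, 2, -9, 6]) = 4
  index.gen = concat([4, 2, -9, 6], [4, 2, -9, 6]) = [4, 2, -9, 6, 4, 2, -9, 6]
  export.gen = headl([4, 2, -9, 6, 4, 2, -9, 6]) = 4
  build.gen = min2(4, 4) = 4

After the edit, cleaning proceeds:
  graph.gen: a read changed (config.txt [4, 2, -9, 6]->[-2]; config.txt [4, 2, -9, 6]->[-2]) — executes, giving [-2, -2].
  beta.gen: a read changed (graph.gen [4, 2, -9, 6, 4, 2, -9, 6]->[-2, -2]) — executes, giving -2.
  index.gen: a read changed (config.txt [4, 2, -9, 6]->[-2]; config.txt [4, 2, -9, 6]->[-2]) — executes, giving [-2, -2].
  export.gen: a read changed (index.gen [4, 2, -9, 6, 4, 2, -9, 6]->[-2, -2]) — executes, giving -2.
  build.gen: a read changed (beta.gen 4->-2; export.gen 4->-2) — executes, giving -2.

The edit dirties: beta.gen, build.gen, export.gen, graph.gen, index.gen.
5 target commands run: beta.gen, build.gen, export.gen, graph.gen, index.gen.
No dirty target's command escaped a run.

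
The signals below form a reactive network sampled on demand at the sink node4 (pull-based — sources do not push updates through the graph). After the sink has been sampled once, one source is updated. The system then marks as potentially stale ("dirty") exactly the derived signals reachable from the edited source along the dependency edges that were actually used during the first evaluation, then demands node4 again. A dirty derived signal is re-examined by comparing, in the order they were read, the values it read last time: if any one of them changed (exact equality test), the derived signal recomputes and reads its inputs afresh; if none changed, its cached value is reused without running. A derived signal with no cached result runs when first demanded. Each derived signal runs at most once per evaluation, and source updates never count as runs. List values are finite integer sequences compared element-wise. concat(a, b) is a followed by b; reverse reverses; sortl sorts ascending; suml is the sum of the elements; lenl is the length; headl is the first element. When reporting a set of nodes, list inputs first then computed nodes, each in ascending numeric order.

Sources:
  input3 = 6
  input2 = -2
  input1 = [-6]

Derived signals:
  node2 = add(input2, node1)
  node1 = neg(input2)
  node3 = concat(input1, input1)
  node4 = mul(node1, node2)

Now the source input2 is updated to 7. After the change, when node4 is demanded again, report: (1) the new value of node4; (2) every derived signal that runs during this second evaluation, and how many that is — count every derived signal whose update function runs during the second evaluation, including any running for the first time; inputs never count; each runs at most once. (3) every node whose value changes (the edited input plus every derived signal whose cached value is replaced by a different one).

Initial pass — values computed on the first demand:
  node1 = neg(-2) = 2
  node2 = add(-2, 2) = 0
  node4 = mul(2, 0) = 0

Second demand — change propagation:
  node1: re-runs because input2 -2->7; new result -7.
  node2: re-runs because input2 -2->7; node1 2->-7; new result 0 (unchanged).
  node4: re-runs because node1 2->-7; new result 0 (unchanged).

node4 now evaluates to 0.
Run set: node1, node2, node4 (3 run).
Changed values: input2, node1.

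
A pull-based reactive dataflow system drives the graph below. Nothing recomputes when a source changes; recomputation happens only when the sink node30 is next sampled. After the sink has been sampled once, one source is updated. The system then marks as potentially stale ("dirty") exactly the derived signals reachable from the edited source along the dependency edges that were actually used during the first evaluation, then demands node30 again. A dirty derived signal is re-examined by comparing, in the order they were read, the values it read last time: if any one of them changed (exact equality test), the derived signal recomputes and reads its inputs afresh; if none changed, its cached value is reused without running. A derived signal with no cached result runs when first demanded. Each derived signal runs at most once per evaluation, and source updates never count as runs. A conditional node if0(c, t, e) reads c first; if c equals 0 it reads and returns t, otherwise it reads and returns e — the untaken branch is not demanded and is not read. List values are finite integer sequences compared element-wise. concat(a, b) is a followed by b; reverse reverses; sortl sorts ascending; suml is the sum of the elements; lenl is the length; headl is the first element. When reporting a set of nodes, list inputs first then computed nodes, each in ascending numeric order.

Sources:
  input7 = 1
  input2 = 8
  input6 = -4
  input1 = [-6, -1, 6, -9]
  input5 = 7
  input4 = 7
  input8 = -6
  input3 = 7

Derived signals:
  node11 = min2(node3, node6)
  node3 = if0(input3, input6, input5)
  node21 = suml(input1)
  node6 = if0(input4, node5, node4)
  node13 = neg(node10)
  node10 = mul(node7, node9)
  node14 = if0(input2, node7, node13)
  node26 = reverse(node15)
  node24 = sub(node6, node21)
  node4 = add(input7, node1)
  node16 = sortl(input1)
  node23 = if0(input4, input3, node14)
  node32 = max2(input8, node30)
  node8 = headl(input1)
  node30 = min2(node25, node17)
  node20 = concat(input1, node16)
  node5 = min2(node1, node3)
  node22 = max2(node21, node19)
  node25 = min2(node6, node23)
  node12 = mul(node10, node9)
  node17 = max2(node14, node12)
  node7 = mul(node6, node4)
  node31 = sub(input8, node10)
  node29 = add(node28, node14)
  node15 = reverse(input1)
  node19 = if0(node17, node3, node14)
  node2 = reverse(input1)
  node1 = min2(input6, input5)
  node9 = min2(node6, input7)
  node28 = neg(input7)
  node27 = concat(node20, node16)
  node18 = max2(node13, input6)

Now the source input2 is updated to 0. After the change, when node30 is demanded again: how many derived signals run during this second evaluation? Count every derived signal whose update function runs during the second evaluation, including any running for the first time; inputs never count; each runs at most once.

First evaluation (everything demanded from the output):
  node1 = min2(-4, 7) = -4
  node4 = add(1, -4) = -3
  node6 = if0(input4=7 -> else branch node4) = -3
  node7 = mul(-3, -3) = 9
  node9 = min2(-3, 1) = -3
  node10 = mul(9, -3) = -27
  node12 = mul(-27, -3) = 81
  node13 = neg(-27) = 27
  node14 = if0(input2=8 -> else branch node13) = 27
  node17 = max2(27, 81) = 81
  node23 = if0(input4=7 -> else branch node14) = 27
  node25 = min2(-3, 27) = -3
  node30 = min2(-3, 81) = -3

Propagation after the edit:
  node14: runs — input2 8->0; result 9.
  node17: runs — node14 27->9; result 81 (same value as before).
  node23: runs — node14 27->9; result 9.
  node25: runs — node23 27->9; result -3 (same value as before).
  node30: checked — values it read are unchanged (node25 unchanged, node17 unchanged); reused cached -3 without running.

Key observation: the cutoff stops propagation at node30 — its inputs' values are unchanged, so it reuses its cache.

Derived signals that run: node14, node17, node23, node25 — 4 in total.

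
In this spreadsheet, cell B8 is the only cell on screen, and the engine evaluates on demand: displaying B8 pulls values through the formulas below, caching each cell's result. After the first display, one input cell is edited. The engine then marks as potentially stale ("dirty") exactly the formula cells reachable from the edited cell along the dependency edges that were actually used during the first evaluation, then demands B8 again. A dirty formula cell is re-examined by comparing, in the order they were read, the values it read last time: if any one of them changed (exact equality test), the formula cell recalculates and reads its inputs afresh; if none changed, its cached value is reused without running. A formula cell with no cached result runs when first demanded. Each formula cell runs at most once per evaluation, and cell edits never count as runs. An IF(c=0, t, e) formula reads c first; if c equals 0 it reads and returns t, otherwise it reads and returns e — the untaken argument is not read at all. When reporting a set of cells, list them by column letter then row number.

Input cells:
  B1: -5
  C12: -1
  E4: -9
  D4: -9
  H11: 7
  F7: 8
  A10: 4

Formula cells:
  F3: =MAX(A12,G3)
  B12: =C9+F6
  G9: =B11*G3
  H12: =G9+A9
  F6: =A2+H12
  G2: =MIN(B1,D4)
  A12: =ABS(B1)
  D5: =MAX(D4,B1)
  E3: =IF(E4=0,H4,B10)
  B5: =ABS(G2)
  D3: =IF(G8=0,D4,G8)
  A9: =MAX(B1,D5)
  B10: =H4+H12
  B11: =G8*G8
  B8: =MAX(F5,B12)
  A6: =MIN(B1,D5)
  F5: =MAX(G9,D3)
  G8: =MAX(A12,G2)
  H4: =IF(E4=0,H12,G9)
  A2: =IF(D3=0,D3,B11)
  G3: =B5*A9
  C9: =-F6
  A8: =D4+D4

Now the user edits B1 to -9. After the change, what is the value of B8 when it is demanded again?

Initial pass — values computed on the first demand:
  A12 = ABS(-5) = 5
  D5 = MAX(-9, -5) = -5
  A9 = MAX(-5, -5) = -5
  G2 = MIN(-5, -9) = -9
  B5 = ABS(-9) = 9
  G3 = 9 * -5 = -45
  G8 = MAX(5, -9) = 5
  B11 = 5 * 5 = 25
  D3 = IF(G8=0: G8=5 -> else branch G8) = 5
  A2 = IF(D3=0: D3=5 -> else branch B11) = 25
  G9 = 25 * -45 = -1125
  F5 = MAX(-1125, 5) = 5
  H12 = -1125 + -5 = -1130
  F6 = 25 + -1130 = -1105
  C9 = -(-1105) = 1105
  B12 = 1105 + -1105 = 0
  B8 = MAX(5, 0) = 5

Second demand — change propagation:
  A12: re-runs because B1 -5->-9; new result 9.
  D5: re-runs because B1 -5->-9; new result -9.
  A9: re-runs because B1 -5->-9; D5 -5->-9; new result -9.
  G2: re-runs because B1 -5->-9; new result -9 (unchanged).
  B5: re-examined; everything it read last time is the same (G2 unchanged) — cache 9 kept, no run.
  G3: re-runs because A9 -5->-9; new result -81.
  G8: re-runs because A12 5->9; new result 9.
  B11: re-runs because G8 5->9; G8 5->9; new result 81.
  D3: re-runs because G8 5->9; G8 5->9; new result 9.
  A2: re-runs because D3 5->9; B11 25->81; new result 81.
  G9: re-runs because B11 25->81; G3 -45->-81; new result -6561.
  F5: re-runs because G9 -1125->-6561; D3 5->9; new result 9.
  H12: re-runs because G9 -1125->-6561; A9 -5->-9; new result -6570.
  F6: re-runs because A2 25->81; H12 -1130->-6570; new result -6489.
  C9: re-runs because F6 -1105->-6489; new result 6489.
  B12: re-runs because C9 1105->6489; F6 -1105->-6489; new result 0 (unchanged).
  B8: re-runs because F5 5->9; new result 9.

The important point: at B5 every value read last time is unchanged, so the dirty flag clears without a run.

B8 now evaluates to 9.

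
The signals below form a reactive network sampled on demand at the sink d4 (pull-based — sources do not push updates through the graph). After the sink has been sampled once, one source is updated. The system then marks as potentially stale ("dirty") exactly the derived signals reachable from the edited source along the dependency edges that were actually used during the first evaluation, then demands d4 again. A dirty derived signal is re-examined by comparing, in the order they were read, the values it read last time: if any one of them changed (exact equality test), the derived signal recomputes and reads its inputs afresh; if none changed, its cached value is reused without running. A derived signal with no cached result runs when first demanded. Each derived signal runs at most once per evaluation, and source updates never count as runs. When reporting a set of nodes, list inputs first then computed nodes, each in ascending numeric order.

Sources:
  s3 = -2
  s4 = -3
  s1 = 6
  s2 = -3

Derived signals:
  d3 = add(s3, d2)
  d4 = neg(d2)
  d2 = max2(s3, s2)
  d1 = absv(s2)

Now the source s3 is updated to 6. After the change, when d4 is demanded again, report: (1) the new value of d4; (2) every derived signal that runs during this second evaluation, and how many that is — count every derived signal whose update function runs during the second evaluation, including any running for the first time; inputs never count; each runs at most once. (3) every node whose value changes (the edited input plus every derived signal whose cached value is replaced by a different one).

d4 now evaluates to -6.
Run set: d2, d4 (2 run).
Changed values: s3, d2, d4.

Initial pass — values computed on the first demand:
  d2 = max2(-2, -3) = -2
  d4 = neg(-2) = 2

Second demand — change propagation:
  d2: re-runs because s3 -2->6; new result 6.
  d4: re-runs because d2 -2->6; new result -6.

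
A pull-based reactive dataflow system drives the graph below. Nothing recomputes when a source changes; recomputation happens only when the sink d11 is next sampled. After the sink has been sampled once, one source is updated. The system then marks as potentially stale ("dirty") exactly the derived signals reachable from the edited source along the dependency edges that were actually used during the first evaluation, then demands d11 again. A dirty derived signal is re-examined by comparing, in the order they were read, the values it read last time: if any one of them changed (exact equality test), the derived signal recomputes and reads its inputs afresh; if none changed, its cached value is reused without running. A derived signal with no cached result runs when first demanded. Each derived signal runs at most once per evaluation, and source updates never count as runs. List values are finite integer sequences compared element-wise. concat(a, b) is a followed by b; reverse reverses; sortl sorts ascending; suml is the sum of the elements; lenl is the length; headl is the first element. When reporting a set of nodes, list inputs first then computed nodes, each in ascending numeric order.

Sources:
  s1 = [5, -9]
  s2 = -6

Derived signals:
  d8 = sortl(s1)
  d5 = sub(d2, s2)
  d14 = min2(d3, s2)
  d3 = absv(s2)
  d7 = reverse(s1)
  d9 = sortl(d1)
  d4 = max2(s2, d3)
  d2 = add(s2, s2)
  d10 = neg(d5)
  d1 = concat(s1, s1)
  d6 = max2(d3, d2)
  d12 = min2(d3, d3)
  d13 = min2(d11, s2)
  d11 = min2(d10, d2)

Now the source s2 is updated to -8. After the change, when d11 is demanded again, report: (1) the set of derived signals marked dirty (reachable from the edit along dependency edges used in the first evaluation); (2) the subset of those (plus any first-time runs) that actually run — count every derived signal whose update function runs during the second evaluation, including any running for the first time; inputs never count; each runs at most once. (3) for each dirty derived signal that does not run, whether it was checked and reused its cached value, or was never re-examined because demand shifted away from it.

First evaluation (everything demanded from the output):
  d2 = add(-6, -6) = -12
  d5 = sub(-12, -6) = -6
  d10 = neg(-6) = 6
  d11 = min2(6, -12) = -12

Propagation after the edit:
  d2: runs — s2 -6->-8; s2 -6->-8; result -16.
  d5: runs — d2 -12->-16; s2 -6->-8; result -8.
  d10: runs — d5 -6->-8; result 8.
  d11: runs — d10 6->8; d2 -12->-16; result -16.

Marked dirty: d2, d5, d10, d11.
Derived signals that run: d2, d5, d10, d11 — 4 in total.
Every dirty derived signal ran.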